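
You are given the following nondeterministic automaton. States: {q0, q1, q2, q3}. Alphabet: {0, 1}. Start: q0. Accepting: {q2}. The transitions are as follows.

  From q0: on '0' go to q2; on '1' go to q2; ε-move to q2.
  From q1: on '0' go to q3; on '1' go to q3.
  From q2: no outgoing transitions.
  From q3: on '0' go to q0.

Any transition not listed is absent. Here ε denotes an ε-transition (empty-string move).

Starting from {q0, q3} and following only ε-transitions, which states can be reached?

Begin with {q0, q3}.
ε-move q0 → q2; add q2.

{q0, q2, q3}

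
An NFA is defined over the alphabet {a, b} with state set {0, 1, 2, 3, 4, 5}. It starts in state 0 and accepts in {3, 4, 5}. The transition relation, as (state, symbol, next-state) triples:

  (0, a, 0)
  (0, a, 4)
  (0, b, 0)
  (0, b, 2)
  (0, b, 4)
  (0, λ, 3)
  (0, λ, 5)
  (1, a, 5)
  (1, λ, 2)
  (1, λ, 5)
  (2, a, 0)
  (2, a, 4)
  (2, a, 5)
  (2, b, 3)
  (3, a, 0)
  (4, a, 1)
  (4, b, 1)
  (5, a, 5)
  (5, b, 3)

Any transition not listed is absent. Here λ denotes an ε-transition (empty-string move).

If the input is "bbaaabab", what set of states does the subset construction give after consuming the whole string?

{0, 1, 2, 3, 4, 5}

Start: ε-closure({0}) = {0, 3, 5}.
Read 'b': {0, 3, 5} → {0, 2, 3, 4, 5}.
Read 'b': {0, 2, 3, 4, 5} → {0, 1, 2, 3, 4, 5}.
Read 'a': {0, 1, 2, 3, 4, 5} → {0, 1, 2, 3, 4, 5}.
Read 'a': {0, 1, 2, 3, 4, 5} → {0, 1, 2, 3, 4, 5}.
Read 'a': {0, 1, 2, 3, 4, 5} → {0, 1, 2, 3, 4, 5}.
Read 'b': {0, 1, 2, 3, 4, 5} → {0, 1, 2, 3, 4, 5}.
Read 'a': {0, 1, 2, 3, 4, 5} → {0, 1, 2, 3, 4, 5}.
Read 'b': {0, 1, 2, 3, 4, 5} → {0, 1, 2, 3, 4, 5}.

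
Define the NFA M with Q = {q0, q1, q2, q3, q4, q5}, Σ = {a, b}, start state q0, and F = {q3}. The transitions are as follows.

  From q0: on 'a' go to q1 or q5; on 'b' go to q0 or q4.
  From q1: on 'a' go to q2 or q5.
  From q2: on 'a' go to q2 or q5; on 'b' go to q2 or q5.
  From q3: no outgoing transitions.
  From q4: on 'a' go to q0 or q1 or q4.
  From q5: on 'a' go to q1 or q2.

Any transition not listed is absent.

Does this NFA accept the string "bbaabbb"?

No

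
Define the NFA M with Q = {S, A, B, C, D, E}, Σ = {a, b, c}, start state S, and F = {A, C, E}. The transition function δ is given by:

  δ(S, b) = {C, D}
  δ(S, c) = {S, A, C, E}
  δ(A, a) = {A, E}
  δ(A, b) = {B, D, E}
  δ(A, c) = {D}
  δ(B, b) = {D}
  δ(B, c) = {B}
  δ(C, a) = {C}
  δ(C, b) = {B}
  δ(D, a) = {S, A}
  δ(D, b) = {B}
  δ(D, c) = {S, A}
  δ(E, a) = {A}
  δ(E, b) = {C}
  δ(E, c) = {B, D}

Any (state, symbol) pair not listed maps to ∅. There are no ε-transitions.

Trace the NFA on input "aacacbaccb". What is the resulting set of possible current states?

∅

Start in {S}.
Read 'a': S→∅; now ∅.
The set is empty and remains empty for the remaining 9 symbols.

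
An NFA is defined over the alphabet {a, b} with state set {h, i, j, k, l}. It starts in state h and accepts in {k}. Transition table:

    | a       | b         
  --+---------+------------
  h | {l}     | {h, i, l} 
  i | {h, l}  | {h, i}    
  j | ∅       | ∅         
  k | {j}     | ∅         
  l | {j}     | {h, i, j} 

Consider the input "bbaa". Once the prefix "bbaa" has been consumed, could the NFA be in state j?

Yes

Start in {h}.
Read 'b': {h} → {h, i, l}.
Read 'b': {h, i, l} → {h, i, j, l}.
Read 'a': {h, i, j, l} → {h, j, l}.
Read 'a': {h, j, l} → {j, l}.
State j is in {j, l}.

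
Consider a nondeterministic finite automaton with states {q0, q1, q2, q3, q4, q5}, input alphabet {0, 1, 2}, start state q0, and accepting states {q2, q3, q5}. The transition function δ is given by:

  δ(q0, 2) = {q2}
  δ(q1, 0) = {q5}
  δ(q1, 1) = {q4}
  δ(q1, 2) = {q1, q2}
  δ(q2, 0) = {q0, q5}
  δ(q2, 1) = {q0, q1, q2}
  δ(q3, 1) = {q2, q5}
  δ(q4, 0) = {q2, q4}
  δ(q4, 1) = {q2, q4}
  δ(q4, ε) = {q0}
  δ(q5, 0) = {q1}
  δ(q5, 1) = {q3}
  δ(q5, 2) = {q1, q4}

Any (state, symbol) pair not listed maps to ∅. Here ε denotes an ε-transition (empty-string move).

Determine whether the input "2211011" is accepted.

No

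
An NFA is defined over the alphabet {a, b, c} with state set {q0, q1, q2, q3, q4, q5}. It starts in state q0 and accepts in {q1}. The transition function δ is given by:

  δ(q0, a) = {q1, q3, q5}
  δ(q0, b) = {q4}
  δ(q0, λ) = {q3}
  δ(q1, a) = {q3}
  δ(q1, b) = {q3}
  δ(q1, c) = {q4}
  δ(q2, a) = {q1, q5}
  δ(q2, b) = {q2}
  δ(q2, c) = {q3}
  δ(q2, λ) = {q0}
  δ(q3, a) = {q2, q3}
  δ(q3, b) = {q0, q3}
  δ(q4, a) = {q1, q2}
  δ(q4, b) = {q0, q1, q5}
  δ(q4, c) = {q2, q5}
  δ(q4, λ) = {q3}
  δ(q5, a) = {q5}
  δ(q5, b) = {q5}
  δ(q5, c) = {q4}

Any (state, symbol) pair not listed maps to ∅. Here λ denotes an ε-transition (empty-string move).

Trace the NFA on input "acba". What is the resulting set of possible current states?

{q0, q1, q2, q3, q5}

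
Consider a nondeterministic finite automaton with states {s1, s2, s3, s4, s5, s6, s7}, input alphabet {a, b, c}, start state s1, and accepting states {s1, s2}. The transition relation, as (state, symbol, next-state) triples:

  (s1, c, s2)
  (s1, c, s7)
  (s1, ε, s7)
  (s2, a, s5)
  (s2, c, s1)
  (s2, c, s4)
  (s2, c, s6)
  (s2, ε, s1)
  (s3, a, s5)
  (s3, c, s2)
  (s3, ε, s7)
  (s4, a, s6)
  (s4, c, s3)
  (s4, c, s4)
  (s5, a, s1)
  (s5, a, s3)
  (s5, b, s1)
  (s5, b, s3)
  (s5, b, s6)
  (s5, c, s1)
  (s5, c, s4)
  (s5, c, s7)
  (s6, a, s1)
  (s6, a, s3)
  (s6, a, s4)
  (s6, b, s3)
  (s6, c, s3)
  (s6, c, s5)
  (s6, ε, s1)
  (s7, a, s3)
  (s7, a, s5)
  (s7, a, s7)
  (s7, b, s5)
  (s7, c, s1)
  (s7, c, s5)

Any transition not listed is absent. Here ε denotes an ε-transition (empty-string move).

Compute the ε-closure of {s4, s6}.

Begin with {s4, s6}.
ε-move s6 → s1; add s1.
ε-move s1 → s7; add s7.

{s1, s4, s6, s7}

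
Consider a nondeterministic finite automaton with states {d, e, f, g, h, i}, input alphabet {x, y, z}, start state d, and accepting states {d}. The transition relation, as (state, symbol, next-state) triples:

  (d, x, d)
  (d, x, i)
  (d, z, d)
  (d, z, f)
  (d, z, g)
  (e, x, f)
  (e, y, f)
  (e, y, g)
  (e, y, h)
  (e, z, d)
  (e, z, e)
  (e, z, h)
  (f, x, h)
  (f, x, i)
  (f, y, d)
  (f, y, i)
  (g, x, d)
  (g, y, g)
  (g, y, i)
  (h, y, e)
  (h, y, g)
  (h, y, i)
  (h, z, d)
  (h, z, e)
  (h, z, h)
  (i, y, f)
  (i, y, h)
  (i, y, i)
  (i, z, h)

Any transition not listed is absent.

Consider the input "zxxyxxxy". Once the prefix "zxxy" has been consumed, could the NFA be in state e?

No

Start in {d}.
Read 'z': d→{d, f, g}; now {d, f, g}.
Read 'x': d→{d, i}, f→{h, i}, g→{d}; now {d, h, i}.
Read 'x': d→{d, i}, h→∅, i→∅; now {d, i}.
Read 'y': d→∅, i→{f, h, i}; now {f, h, i}.
State e is not in {f, h, i}.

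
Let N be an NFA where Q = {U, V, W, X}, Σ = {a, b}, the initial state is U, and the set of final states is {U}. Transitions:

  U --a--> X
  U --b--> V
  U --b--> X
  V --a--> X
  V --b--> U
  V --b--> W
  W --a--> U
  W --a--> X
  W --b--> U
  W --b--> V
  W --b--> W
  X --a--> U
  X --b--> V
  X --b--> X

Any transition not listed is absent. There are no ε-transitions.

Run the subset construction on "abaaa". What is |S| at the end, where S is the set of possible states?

2

Start in {U}.
Read 'a': U→{X}; now {X}.
Read 'b': X→{V, X}; now {V, X}.
Read 'a': V→{X}, X→{U}; now {U, X}.
Read 'a': U→{X}, X→{U}; now {U, X}.
Read 'a': U→{X}, X→{U}; now {U, X}.
That set has 2 states.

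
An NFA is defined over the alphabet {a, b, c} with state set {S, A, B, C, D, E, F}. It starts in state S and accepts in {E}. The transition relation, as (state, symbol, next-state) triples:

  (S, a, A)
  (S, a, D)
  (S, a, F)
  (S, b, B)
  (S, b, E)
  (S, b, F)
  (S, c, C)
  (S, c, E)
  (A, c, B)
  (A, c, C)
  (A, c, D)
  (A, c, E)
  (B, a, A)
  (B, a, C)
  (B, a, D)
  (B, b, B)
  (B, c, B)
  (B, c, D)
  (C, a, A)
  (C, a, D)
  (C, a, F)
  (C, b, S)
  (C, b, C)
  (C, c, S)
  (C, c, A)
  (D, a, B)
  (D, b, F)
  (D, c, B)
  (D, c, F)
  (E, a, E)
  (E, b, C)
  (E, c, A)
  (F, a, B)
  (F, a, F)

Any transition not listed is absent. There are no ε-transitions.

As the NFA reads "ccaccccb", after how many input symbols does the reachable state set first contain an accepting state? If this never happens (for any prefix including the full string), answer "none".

Start in {S}.
Read 'c': S→{C, E}; now {C, E}.
None of the earlier sets intersect F, but {C, E} does.

1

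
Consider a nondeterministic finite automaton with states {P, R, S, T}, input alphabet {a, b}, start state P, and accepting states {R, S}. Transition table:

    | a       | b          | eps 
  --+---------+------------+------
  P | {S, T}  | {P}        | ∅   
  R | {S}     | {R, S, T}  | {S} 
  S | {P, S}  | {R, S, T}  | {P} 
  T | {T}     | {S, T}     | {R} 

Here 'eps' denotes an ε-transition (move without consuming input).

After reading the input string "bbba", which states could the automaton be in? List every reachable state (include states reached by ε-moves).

{P, R, S, T}

Start in {P}.
Read 'b': {P} → {P}.
Read 'b': {P} → {P}.
Read 'b': {P} → {P}.
Read 'a': {P} → {P, R, S, T}.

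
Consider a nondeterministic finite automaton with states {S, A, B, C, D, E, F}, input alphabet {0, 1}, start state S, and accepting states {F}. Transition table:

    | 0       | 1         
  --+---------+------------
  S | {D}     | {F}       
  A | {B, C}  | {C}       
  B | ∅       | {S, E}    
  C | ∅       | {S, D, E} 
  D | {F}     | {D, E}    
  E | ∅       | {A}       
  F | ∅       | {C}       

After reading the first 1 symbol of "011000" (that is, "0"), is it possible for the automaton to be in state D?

Yes

Start in {S}.
Read '0': S→{D}; now {D}.
State D is in {D}.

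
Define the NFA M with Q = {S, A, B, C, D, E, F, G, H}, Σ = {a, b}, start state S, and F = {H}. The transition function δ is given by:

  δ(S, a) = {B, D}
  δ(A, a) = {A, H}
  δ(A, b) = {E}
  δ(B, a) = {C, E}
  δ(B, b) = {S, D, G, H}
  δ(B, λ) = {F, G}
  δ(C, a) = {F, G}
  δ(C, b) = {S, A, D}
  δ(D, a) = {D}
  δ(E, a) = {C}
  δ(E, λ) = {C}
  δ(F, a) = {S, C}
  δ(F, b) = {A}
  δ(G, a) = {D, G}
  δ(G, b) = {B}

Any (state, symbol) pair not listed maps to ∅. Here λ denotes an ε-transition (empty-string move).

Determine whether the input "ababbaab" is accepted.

Start in {S}.
Read 'a': S→{B, D}; union {B, D}; ε-closure = {B, D, F, G}.
Read 'b': B→{S, D, G, H}, D→∅, F→{A}, G→{B}; union {S, A, B, D, G, H}; ε-closure = {S, A, B, D, F, G, H}.
Read 'a': S→{B, D}, A→{A, H}, B→{C, E}, D→{D}, F→{S, C}, G→{D, G}, H→∅; union {S, A, B, C, D, E, G, H}; ε-closure = {S, A, B, C, D, E, F, G, H}.
Read 'b': S→∅, A→{E}, B→{S, D, G, H}, C→{S, A, D}, D→∅, E→∅, F→{A}, G→{B}, H→∅; union {S, A, B, D, E, G, H}; ε-closure = {S, A, B, C, D, E, F, G, H}.
Read 'b': S→∅, A→{E}, B→{S, D, G, H}, C→{S, A, D}, D→∅, E→∅, F→{A}, G→{B}, H→∅; union {S, A, B, D, E, G, H}; ε-closure = {S, A, B, C, D, E, F, G, H}.
Read 'a': S→{B, D}, A→{A, H}, B→{C, E}, C→{F, G}, D→{D}, E→{C}, F→{S, C}, G→{D, G}, H→∅; now {S, A, B, C, D, E, F, G, H}.
Read 'a': S→{B, D}, A→{A, H}, B→{C, E}, C→{F, G}, D→{D}, E→{C}, F→{S, C}, G→{D, G}, H→∅; now {S, A, B, C, D, E, F, G, H}.
Read 'b': S→∅, A→{E}, B→{S, D, G, H}, C→{S, A, D}, D→∅, E→∅, F→{A}, G→{B}, H→∅; union {S, A, B, D, E, G, H}; ε-closure = {S, A, B, C, D, E, F, G, H}.
The final set {S, A, B, C, D, E, F, G, H} contains the accepting state H.

Yes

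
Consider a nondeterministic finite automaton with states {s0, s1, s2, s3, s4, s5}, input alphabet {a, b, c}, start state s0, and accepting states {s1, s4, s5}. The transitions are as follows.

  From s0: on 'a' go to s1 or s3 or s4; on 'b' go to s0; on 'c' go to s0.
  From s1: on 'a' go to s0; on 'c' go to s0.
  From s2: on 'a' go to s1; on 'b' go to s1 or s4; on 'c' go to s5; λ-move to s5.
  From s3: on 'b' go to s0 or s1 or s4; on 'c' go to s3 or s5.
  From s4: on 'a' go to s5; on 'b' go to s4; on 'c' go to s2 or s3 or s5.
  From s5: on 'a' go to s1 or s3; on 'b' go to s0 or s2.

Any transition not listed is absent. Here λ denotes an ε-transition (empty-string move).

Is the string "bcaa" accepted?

Start in {s0}.
Read 'b': s0→{s0}; now {s0}.
Read 'c': s0→{s0}; now {s0}.
Read 'a': s0→{s1, s3, s4}; now {s1, s3, s4}.
Read 'a': s1→{s0}, s3→∅, s4→{s5}; now {s0, s5}.
The final set {s0, s5} contains the accepting state s5.

Yes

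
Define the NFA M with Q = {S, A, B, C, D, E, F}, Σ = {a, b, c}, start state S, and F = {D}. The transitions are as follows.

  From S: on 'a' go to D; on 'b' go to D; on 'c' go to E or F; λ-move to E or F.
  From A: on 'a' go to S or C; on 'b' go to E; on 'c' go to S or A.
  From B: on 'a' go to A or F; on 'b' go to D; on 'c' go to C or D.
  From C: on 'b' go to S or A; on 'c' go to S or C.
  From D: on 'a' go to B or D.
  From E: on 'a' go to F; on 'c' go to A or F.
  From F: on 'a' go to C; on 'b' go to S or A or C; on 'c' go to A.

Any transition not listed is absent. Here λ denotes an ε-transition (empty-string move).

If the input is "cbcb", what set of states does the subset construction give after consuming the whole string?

{S, A, C, D, E, F}

Start: ε-closure({S}) = {S, E, F}.
Read 'c': {S, E, F} → {A, E, F}.
Read 'b': {A, E, F} → {S, A, C, E, F}.
Read 'c': {S, A, C, E, F} → {S, A, C, E, F}.
Read 'b': {S, A, C, E, F} → {S, A, C, D, E, F}.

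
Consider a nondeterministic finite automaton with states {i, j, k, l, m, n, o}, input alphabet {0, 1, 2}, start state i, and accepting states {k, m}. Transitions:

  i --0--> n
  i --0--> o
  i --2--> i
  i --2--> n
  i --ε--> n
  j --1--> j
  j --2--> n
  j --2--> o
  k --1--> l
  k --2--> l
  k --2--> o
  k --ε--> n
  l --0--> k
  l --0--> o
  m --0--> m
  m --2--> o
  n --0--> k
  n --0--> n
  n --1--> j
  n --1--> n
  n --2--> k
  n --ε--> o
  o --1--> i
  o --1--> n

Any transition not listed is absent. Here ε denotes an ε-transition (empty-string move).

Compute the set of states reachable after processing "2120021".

Start: ε-closure({i}) = {i, n, o}.
Read '2': i→{i, n}, n→{k}, o→∅; union {i, k, n}; ε-closure = {i, k, n, o}.
Read '1': i→∅, k→{l}, n→{j, n}, o→{i, n}; union {i, j, l, n}; ε-closure = {i, j, l, n, o}.
Read '2': i→{i, n}, j→{n, o}, l→∅, n→{k}, o→∅; now {i, k, n, o}.
Read '0': i→{n, o}, k→∅, n→{k, n}, o→∅; now {k, n, o}.
Read '0': k→∅, n→{k, n}, o→∅; union {k, n}; ε-closure = {k, n, o}.
Read '2': k→{l, o}, n→{k}, o→∅; union {k, l, o}; ε-closure = {k, l, n, o}.
Read '1': k→{l}, l→∅, n→{j, n}, o→{i, n}; union {i, j, l, n}; ε-closure = {i, j, l, n, o}.

{i, j, l, n, o}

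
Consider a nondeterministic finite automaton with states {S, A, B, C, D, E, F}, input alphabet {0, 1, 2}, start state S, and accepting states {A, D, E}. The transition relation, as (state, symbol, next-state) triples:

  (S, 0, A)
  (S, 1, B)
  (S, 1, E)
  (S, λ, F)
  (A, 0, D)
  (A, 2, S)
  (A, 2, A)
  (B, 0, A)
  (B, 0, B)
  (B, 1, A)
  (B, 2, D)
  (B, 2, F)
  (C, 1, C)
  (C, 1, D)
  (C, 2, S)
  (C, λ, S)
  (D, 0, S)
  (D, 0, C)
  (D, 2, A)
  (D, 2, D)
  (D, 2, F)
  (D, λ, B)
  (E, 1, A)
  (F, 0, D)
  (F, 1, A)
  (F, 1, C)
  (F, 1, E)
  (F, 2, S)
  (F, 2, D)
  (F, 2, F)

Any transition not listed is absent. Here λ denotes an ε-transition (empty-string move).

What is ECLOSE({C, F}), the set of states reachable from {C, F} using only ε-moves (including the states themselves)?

{S, C, F}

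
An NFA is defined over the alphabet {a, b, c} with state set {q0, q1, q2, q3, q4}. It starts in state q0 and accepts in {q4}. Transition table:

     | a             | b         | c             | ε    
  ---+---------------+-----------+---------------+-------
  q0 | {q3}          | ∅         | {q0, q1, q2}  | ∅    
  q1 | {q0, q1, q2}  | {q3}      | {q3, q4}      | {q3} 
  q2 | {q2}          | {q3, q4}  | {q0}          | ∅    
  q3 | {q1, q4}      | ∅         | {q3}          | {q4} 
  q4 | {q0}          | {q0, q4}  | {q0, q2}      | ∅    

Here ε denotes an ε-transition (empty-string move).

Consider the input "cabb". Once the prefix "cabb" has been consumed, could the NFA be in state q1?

No

Start in {q0}.
Read 'c': q0→{q0, q1, q2}; union {q0, q1, q2}; ε-closure = {q0, q1, q2, q3, q4}.
Read 'a': q0→{q3}, q1→{q0, q1, q2}, q2→{q2}, q3→{q1, q4}, q4→{q0}; now {q0, q1, q2, q3, q4}.
Read 'b': q0→∅, q1→{q3}, q2→{q3, q4}, q3→∅, q4→{q0, q4}; now {q0, q3, q4}.
Read 'b': q0→∅, q3→∅, q4→{q0, q4}; now {q0, q4}.
State q1 is not in {q0, q4}.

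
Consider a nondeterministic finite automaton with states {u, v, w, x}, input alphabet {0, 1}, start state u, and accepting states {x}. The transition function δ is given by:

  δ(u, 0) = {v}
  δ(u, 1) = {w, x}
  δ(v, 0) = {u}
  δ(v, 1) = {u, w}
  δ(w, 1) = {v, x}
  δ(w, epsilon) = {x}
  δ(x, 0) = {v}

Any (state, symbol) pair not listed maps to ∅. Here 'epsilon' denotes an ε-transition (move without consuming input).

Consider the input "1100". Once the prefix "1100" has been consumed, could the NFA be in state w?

Start in {u}.
Read '1': u→{w, x}; now {w, x}.
Read '1': w→{v, x}, x→∅; now {v, x}.
Read '0': v→{u}, x→{v}; now {u, v}.
Read '0': u→{v}, v→{u}; now {u, v}.
State w is not in {u, v}.

No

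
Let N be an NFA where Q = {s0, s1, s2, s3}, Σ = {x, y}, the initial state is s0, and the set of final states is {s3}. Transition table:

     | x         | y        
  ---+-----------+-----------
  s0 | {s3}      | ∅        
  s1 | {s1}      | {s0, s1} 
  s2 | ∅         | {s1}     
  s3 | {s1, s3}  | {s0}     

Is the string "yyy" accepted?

Start in {s0}.
Read 'y': s0→∅; now ∅.
The set is empty and remains empty for the remaining 2 symbols.
The final set ∅ contains no accepting state.

No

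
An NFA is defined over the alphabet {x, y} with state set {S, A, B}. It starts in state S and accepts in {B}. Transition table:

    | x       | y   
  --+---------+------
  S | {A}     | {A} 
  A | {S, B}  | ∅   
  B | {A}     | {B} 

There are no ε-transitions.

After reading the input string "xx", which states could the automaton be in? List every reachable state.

{S, B}

Start in {S}.
Read 'x': S→{A}; now {A}.
Read 'x': A→{S, B}; now {S, B}.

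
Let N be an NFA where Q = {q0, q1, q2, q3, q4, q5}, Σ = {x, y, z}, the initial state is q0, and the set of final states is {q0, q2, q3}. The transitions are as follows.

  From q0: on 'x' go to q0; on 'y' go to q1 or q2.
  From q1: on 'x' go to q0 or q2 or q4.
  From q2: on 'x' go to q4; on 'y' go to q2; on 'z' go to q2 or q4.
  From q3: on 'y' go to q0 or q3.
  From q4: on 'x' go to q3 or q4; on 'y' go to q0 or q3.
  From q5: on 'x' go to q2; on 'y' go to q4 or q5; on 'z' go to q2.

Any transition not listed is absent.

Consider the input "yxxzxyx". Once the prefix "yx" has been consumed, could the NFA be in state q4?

Yes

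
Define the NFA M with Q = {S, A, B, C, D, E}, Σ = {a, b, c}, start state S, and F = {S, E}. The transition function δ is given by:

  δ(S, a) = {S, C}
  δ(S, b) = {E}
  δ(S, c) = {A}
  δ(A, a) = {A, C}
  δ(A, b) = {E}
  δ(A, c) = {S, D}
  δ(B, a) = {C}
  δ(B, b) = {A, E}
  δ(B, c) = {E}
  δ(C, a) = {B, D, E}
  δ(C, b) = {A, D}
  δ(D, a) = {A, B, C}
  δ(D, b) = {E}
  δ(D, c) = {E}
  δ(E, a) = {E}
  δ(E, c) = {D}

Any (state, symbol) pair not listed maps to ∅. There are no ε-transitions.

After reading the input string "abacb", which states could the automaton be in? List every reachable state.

Start in {S}.
Read 'a': S→{S, C}; now {S, C}.
Read 'b': S→{E}, C→{A, D}; now {A, D, E}.
Read 'a': A→{A, C}, D→{A, B, C}, E→{E}; now {A, B, C, E}.
Read 'c': A→{S, D}, B→{E}, C→∅, E→{D}; now {S, D, E}.
Read 'b': S→{E}, D→{E}, E→∅; now {E}.

{E}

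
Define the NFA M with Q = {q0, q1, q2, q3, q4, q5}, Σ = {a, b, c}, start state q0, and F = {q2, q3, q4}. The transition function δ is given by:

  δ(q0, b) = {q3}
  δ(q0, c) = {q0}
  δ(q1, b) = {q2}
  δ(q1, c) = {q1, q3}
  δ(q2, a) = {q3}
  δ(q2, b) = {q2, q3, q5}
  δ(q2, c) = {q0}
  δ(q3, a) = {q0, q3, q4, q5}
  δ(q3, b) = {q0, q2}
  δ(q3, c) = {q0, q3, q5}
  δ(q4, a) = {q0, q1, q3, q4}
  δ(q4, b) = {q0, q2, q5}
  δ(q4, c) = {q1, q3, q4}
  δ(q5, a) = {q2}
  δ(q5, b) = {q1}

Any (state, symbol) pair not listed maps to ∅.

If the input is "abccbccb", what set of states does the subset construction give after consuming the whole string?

∅

Start in {q0}.
Read 'a': q0→∅; now ∅.
The set is empty and remains empty for the remaining 7 symbols.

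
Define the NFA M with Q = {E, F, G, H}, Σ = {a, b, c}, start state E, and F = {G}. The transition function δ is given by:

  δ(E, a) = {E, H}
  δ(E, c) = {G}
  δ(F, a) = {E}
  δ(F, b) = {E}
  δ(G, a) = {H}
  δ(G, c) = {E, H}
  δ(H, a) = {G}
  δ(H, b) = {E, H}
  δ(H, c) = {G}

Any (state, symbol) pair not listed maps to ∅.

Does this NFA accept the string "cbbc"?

No

Start in {E}.
Read 'c': {E} → {G}.
Read 'b': {G} → ∅.
The set is empty and remains empty for the remaining 2 symbols.
The final set ∅ contains no accepting state.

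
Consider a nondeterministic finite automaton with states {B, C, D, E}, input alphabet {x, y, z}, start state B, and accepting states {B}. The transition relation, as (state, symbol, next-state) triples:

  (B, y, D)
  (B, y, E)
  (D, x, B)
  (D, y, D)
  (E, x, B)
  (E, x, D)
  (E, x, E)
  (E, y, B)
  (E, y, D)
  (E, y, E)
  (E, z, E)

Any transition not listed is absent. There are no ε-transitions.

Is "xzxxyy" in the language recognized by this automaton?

Start in {B}.
Read 'x': B→∅; now ∅.
The set is empty and remains empty for the remaining 5 symbols.
The final set ∅ contains no accepting state.

No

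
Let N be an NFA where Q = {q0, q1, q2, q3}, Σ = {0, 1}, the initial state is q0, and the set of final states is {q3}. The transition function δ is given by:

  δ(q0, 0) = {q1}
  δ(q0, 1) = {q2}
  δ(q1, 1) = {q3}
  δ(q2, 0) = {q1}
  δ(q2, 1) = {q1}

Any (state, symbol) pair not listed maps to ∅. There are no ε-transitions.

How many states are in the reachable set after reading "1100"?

0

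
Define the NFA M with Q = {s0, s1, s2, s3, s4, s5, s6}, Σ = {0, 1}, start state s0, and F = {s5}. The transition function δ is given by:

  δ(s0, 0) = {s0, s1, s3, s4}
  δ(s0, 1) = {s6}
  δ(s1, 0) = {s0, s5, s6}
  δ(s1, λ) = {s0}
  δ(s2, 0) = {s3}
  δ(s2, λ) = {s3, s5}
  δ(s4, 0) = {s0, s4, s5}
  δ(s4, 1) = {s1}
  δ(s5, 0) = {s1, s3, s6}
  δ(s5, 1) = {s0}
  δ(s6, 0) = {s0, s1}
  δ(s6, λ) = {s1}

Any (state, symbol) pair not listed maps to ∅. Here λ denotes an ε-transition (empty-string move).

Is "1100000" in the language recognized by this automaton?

Start in {s0}.
Read '1': s0→{s6}; union {s6}; ε-closure = {s0, s1, s6}.
Read '1': s0→{s6}, s1→∅, s6→∅; union {s6}; ε-closure = {s0, s1, s6}.
Read '0': s0→{s0, s1, s3, s4}, s1→{s0, s5, s6}, s6→{s0, s1}; now {s0, s1, s3, s4, s5, s6}.
Read '0': s0→{s0, s1, s3, s4}, s1→{s0, s5, s6}, s3→∅, s4→{s0, s4, s5}, s5→{s1, s3, s6}, s6→{s0, s1}; now {s0, s1, s3, s4, s5, s6}.
Read '0': s0→{s0, s1, s3, s4}, s1→{s0, s5, s6}, s3→∅, s4→{s0, s4, s5}, s5→{s1, s3, s6}, s6→{s0, s1}; now {s0, s1, s3, s4, s5, s6}.
Read '0': s0→{s0, s1, s3, s4}, s1→{s0, s5, s6}, s3→∅, s4→{s0, s4, s5}, s5→{s1, s3, s6}, s6→{s0, s1}; now {s0, s1, s3, s4, s5, s6}.
Read '0': s0→{s0, s1, s3, s4}, s1→{s0, s5, s6}, s3→∅, s4→{s0, s4, s5}, s5→{s1, s3, s6}, s6→{s0, s1}; now {s0, s1, s3, s4, s5, s6}.
The final set {s0, s1, s3, s4, s5, s6} contains the accepting state s5.

Yes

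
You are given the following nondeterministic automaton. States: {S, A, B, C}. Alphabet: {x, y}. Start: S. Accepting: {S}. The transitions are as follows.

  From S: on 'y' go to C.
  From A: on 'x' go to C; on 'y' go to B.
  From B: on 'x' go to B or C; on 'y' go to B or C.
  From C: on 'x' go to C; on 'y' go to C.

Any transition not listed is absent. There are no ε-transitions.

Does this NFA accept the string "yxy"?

No

Start in {S}.
Read 'y': S→{C}; now {C}.
Read 'x': C→{C}; now {C}.
Read 'y': C→{C}; now {C}.
The final set {C} contains no accepting state.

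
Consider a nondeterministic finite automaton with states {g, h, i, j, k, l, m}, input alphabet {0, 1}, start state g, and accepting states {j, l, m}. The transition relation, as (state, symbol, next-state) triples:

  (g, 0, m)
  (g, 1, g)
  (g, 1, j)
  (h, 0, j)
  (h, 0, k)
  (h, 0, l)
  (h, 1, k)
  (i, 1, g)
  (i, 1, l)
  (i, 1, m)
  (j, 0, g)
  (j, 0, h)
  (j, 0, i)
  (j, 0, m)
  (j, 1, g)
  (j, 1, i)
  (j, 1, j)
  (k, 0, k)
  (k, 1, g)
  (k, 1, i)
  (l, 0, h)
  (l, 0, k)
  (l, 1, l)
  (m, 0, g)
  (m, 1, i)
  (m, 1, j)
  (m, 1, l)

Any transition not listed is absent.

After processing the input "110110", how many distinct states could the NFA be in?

5

Start in {g}.
Read '1': {g} → {g, j}.
Read '1': {g, j} → {g, i, j}.
Read '0': {g, i, j} → {g, h, i, m}.
Read '1': {g, h, i, m} → {g, i, j, k, l, m}.
Read '1': {g, i, j, k, l, m} → {g, i, j, l, m}.
Read '0': {g, i, j, l, m} → {g, h, i, k, m}.
That set has 5 states.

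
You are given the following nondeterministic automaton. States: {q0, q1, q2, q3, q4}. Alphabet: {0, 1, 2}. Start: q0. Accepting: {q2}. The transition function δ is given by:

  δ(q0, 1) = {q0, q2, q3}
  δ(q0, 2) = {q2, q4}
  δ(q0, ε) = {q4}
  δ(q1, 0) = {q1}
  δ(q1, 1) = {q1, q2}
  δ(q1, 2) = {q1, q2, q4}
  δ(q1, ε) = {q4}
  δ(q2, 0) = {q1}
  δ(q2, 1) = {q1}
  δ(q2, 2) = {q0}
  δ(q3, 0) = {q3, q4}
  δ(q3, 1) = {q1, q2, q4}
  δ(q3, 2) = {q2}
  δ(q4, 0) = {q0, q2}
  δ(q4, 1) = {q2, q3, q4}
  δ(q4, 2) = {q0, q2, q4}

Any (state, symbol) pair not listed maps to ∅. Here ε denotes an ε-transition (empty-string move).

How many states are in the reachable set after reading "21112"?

4

Start: ε-closure({q0}) = {q0, q4}.
Read '2': {q0, q4} → {q0, q2, q4}.
Read '1': {q0, q2, q4} → {q0, q1, q2, q3, q4}.
Read '1': {q0, q1, q2, q3, q4} → {q0, q1, q2, q3, q4}.
Read '1': {q0, q1, q2, q3, q4} → {q0, q1, q2, q3, q4}.
Read '2': {q0, q1, q2, q3, q4} → {q0, q1, q2, q4}.
That set has 4 states.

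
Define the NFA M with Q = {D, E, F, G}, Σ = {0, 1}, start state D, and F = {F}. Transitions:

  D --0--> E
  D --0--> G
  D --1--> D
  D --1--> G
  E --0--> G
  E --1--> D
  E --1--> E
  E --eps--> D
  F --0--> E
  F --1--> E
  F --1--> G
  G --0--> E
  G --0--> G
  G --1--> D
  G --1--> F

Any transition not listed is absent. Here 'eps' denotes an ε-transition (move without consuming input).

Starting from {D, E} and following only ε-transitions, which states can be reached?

{D, E}

Begin with {D, E}.
No ε-moves leave this set, so the closure equals the set itself.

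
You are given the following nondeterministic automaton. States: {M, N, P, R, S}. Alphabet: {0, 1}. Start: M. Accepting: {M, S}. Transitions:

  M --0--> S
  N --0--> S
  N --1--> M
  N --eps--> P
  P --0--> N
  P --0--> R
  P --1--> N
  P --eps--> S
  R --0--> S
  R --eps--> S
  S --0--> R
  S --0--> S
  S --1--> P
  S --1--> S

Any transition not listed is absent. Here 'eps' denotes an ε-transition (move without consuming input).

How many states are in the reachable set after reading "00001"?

2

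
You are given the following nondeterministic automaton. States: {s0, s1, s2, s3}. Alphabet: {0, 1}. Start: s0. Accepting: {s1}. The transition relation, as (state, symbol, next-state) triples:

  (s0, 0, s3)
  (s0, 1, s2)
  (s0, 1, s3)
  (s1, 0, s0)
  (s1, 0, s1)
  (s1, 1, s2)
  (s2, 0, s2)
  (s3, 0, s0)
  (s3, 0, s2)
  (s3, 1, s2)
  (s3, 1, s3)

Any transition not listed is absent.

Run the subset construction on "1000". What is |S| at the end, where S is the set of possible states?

2

Start in {s0}.
Read '1': {s0} → {s2, s3}.
Read '0': {s2, s3} → {s0, s2}.
Read '0': {s0, s2} → {s2, s3}.
Read '0': {s2, s3} → {s0, s2}.
That set has 2 states.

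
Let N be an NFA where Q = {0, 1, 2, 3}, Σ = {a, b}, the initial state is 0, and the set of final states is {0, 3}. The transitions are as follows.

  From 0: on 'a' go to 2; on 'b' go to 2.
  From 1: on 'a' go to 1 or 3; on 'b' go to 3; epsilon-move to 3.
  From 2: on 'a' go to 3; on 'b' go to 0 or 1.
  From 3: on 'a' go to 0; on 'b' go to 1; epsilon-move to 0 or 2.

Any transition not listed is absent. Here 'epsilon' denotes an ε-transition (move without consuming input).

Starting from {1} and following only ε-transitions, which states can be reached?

Begin with {1}.
ε-move 1 → 3; add 3.
ε-move 3 → 0; add 0.
ε-move 3 → 2; add 2.

{0, 1, 2, 3}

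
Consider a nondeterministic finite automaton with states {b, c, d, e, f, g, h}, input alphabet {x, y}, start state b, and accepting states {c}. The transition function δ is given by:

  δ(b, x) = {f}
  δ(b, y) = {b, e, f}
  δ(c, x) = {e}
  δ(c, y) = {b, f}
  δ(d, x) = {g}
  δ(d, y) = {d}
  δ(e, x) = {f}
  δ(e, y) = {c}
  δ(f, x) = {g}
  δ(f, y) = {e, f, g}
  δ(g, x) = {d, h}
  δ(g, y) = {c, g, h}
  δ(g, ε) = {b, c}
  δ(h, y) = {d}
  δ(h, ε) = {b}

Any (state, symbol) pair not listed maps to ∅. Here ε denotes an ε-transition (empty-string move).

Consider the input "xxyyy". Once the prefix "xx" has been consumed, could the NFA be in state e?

No

Start in {b}.
Read 'x': {b} → {f}.
Read 'x': {f} → {b, c, g}.
State e is not in {b, c, g}.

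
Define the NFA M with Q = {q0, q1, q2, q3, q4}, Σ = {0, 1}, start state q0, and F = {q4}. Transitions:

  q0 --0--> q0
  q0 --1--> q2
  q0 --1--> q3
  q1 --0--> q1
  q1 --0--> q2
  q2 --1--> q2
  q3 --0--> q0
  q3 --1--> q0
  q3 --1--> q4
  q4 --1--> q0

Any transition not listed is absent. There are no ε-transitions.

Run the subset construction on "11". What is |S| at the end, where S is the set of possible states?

3

Start in {q0}.
Read '1': {q0} → {q2, q3}.
Read '1': {q2, q3} → {q0, q2, q4}.
That set has 3 states.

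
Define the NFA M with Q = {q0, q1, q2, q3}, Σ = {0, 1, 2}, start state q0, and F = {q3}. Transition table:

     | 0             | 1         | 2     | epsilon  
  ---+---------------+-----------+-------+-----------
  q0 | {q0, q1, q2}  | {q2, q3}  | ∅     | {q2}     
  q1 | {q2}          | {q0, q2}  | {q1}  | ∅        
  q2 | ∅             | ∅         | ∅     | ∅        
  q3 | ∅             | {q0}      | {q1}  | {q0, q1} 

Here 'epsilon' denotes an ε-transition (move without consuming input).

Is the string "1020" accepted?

No

Start: ε-closure({q0}) = {q0, q2}.
Read '1': q0→{q2, q3}, q2→∅; union {q2, q3}; ε-closure = {q0, q1, q2, q3}.
Read '0': q0→{q0, q1, q2}, q1→{q2}, q2→∅, q3→∅; now {q0, q1, q2}.
Read '2': q0→∅, q1→{q1}, q2→∅; now {q1}.
Read '0': q1→{q2}; now {q2}.
The final set {q2} contains no accepting state.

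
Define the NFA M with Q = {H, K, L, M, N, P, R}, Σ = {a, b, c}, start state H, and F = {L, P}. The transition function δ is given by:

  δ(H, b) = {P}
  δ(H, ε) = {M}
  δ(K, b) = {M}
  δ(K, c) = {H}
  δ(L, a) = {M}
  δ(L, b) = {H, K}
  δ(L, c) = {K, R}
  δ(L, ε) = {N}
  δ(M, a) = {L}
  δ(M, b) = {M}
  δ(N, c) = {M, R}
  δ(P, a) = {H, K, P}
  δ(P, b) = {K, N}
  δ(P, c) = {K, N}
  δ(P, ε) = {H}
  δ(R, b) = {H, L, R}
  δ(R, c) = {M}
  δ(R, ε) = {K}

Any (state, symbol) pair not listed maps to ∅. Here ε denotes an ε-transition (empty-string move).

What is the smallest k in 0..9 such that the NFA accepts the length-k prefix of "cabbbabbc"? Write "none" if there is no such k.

Start: ε-closure({H}) = {H, M}.
Read 'c': {H, M} → ∅.
The set is empty and remains empty for the remaining 8 symbols.
No reachable set along the way intersects F.

none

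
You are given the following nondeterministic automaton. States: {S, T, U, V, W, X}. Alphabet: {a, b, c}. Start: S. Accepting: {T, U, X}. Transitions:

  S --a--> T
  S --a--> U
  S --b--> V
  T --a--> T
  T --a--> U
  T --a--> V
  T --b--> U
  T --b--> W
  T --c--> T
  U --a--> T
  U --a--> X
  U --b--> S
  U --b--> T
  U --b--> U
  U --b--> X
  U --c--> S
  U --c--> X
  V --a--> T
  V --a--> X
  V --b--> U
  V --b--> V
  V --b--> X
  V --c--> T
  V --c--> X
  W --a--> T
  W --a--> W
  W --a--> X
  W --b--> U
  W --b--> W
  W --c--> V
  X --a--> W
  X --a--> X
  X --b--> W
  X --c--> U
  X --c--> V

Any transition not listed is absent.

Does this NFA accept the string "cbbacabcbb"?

No

Start in {S}.
Read 'c': S→∅; now ∅.
The set is empty and remains empty for the remaining 9 symbols.
The final set ∅ contains no accepting state.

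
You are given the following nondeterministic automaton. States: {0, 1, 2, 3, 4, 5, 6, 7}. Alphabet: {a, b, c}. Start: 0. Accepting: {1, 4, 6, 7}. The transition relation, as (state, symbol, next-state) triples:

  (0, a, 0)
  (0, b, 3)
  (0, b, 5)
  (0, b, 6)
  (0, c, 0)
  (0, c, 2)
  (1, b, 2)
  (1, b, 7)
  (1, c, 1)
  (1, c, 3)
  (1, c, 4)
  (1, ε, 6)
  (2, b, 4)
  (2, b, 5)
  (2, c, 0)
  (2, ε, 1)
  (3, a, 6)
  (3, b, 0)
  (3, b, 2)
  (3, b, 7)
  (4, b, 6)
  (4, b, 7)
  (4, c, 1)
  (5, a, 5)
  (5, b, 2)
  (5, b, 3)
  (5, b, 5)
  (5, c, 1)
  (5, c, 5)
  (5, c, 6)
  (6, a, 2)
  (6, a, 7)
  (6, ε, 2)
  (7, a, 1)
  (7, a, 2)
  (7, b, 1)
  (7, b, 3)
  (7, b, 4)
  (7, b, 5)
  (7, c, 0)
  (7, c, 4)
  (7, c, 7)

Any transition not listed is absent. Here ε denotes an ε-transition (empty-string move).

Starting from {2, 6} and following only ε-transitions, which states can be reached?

Begin with {2, 6}.
ε-move 2 → 1; add 1.

{1, 2, 6}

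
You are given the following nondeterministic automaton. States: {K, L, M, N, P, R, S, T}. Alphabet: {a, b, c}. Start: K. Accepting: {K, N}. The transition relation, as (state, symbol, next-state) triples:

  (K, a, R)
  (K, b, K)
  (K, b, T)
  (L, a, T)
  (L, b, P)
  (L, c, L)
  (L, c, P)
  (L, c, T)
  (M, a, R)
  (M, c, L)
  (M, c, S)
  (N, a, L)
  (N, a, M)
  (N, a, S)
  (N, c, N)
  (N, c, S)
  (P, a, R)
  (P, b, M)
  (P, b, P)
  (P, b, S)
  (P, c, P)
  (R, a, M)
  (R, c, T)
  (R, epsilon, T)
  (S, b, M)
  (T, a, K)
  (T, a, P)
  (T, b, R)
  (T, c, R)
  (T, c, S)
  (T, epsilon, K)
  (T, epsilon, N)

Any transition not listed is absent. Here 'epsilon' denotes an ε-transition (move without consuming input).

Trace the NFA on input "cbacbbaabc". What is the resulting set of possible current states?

∅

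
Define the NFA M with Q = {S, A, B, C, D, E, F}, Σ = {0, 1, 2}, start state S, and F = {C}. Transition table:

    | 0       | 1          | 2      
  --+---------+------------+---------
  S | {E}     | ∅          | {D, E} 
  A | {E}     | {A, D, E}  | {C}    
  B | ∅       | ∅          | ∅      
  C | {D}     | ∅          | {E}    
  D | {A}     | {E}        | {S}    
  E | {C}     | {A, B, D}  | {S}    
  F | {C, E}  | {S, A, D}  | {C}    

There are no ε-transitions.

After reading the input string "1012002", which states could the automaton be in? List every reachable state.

∅

Start in {S}.
Read '1': {S} → ∅.
The set is empty and remains empty for the remaining 6 symbols.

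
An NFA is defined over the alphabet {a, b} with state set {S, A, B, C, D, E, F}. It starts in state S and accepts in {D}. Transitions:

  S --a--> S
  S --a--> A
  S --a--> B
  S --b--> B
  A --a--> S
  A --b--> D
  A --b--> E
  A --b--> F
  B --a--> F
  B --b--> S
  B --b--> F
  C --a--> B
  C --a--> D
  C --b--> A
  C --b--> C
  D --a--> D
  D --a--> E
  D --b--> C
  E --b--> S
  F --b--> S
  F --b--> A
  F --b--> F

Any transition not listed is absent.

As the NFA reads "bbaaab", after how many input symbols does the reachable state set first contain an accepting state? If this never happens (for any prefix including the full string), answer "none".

Start in {S}.
Read 'b': {S} → {B}.
Read 'b': {B} → {S, F}.
Read 'a': {S, F} → {S, A, B}.
Read 'a': {S, A, B} → {S, A, B, F}.
Read 'a': {S, A, B, F} → {S, A, B, F}.
Read 'b': {S, A, B, F} → {S, A, B, D, E, F}.
None of the earlier sets intersect F, but {S, A, B, D, E, F} does.

6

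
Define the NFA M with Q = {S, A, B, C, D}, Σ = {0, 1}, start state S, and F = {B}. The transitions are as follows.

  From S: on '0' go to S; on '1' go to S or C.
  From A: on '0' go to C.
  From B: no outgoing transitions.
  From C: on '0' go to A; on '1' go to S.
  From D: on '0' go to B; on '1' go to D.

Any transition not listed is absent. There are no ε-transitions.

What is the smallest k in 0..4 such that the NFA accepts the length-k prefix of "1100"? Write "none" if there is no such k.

none

Start in {S}.
Read '1': {S} → {S, C}.
Read '1': {S, C} → {S, C}.
Read '0': {S, C} → {S, A}.
Read '0': {S, A} → {S, C}.
No reachable set along the way intersects F.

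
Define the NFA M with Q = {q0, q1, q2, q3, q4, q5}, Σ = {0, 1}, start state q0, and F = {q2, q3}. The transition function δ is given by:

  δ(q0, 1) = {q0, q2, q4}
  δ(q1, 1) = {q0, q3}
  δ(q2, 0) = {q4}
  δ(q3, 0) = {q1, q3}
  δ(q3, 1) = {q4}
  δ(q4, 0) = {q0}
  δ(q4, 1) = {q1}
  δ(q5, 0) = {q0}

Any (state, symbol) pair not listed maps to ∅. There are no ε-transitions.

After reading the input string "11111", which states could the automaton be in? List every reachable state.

{q0, q1, q2, q3, q4}

Start in {q0}.
Read '1': {q0} → {q0, q2, q4}.
Read '1': {q0, q2, q4} → {q0, q1, q2, q4}.
Read '1': {q0, q1, q2, q4} → {q0, q1, q2, q3, q4}.
Read '1': {q0, q1, q2, q3, q4} → {q0, q1, q2, q3, q4}.
Read '1': {q0, q1, q2, q3, q4} → {q0, q1, q2, q3, q4}.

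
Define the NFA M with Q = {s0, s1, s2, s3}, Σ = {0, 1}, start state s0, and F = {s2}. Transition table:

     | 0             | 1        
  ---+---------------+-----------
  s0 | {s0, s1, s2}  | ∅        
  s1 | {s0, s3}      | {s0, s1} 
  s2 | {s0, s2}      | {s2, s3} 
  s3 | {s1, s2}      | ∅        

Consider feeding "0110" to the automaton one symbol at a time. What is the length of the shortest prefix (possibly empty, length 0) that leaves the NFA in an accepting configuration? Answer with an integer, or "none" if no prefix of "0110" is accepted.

Start in {s0}.
Read '0': s0→{s0, s1, s2}; now {s0, s1, s2}.
None of the earlier sets intersect F, but {s0, s1, s2} does.

1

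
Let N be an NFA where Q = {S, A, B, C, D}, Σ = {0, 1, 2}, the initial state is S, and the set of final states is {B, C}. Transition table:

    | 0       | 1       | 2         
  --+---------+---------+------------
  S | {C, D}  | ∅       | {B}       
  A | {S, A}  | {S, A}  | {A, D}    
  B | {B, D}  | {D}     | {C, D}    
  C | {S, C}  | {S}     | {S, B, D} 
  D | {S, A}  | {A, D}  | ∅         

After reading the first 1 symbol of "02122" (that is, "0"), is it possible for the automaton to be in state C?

Yes

Start in {S}.
Read '0': S→{C, D}; now {C, D}.
State C is in {C, D}.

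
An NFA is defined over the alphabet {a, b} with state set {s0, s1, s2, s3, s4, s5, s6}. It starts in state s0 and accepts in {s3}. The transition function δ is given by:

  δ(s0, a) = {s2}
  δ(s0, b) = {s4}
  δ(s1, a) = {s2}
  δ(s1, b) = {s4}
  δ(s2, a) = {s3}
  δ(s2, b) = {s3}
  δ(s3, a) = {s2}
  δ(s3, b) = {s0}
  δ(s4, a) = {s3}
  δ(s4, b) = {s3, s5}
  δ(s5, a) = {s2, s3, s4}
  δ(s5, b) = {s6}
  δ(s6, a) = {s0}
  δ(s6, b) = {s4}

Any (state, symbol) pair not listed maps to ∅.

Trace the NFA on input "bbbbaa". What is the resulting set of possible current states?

Start in {s0}.
Read 'b': s0→{s4}; now {s4}.
Read 'b': s4→{s3, s5}; now {s3, s5}.
Read 'b': s3→{s0}, s5→{s6}; now {s0, s6}.
Read 'b': s0→{s4}, s6→{s4}; now {s4}.
Read 'a': s4→{s3}; now {s3}.
Read 'a': s3→{s2}; now {s2}.

{s2}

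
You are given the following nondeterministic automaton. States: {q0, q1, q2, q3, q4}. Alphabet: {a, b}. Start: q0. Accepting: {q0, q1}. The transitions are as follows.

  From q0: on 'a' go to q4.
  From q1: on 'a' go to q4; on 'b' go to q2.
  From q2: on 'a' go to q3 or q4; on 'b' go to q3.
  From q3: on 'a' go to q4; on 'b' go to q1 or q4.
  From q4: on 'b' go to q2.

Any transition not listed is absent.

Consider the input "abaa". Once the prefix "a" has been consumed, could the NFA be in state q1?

Start in {q0}.
Read 'a': {q0} → {q4}.
State q1 is not in {q4}.

No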